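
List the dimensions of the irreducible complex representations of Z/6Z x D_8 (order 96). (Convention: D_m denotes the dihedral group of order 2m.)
Dimensions: 1, 1, 1, 1, 1, 1, 1, 1, 1, 1, 1, 1, 1, 1, 1, 1, 1, 1, 1, 1, 1, 1, 1, 1, 2, 2, 2, 2, 2, 2, 2, 2, 2, 2, 2, 2, 2, 2, 2, 2, 2, 2

Proof sketch: There are 42 irreducibles (= number of conjugacy classes). Their dimensions d_i satisfy sum d_i^2 = |G| = 96: 1 + 1 + 1 + 1 + 1 + 1 + 1 + 1 + 1 + 1 + 1 + 1 + 1 + 1 + 1 + 1 + 1 + 1 + 1 + 1 + 1 + 1 + 1 + 1 + 4 + 4 + 4 + 4 + 4 + 4 + 4 + 4 + 4 + 4 + 4 + 4 + 4 + 4 + 4 + 4 + 4 + 4 = 96. (For the product with Z/6Z: each of the 6 1-dim characters of Z/6Z tensors with each irrep of D_8, giving 6 copies of each D_8-dimension.)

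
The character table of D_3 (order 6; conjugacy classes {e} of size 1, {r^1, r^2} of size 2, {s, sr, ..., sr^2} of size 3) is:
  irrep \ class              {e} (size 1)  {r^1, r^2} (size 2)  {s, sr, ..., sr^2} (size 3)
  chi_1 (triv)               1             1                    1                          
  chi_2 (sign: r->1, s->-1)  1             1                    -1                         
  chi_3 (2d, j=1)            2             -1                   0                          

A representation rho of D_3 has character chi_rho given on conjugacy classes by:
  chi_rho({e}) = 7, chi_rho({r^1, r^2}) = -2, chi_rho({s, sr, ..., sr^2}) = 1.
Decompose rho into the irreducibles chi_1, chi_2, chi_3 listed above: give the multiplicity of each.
Multiplicities: chi_1: 1, chi_2: 0, chi_3: 3.

Justification: Use <chi_rho, chi> = (1/|G|) sum_C |C| * chi_rho(C) * conj(chi(C)) with |G| = 6 for each irreducible chi in the table:
  <chi_rho, chi_1> = (1/6)[1*(7)*conj(1) + 2*(-2)*conj(1) + 3*(1)*conj(1)]
      = (1/6)[(7) + (-4) + (3)] = 6/6 = 1
  <chi_rho, chi_2> = (1/6)[1*(7)*conj(1) + 2*(-2)*conj(1) + 3*(1)*conj(-1)]
      = (1/6)[(7) + (-4) + (-3)] = 0/6 = 0
  <chi_rho, chi_3> = (1/6)[1*(7)*conj(2) + 2*(-2)*conj(-1) + 3*(1)*conj(0)]
      = (1/6)[(14) + (4) + (0)] = 18/6 = 3
Dimension check: dim(rho) = sum (mult * dim) = 1*1 + 0*1 + 3*2 = 7 = chi_rho(e) = 7.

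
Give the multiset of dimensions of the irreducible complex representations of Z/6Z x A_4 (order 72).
Dimensions: 1, 1, 1, 1, 1, 1, 1, 1, 1, 1, 1, 1, 1, 1, 1, 1, 1, 1, 3, 3, 3, 3, 3, 3

Reasoning: There are 24 irreducibles (= number of conjugacy classes). Their dimensions d_i satisfy sum d_i^2 = |G| = 72: 1 + 1 + 1 + 1 + 1 + 1 + 1 + 1 + 1 + 1 + 1 + 1 + 1 + 1 + 1 + 1 + 1 + 1 + 9 + 9 + 9 + 9 + 9 + 9 = 72. (For the product with Z/6Z: each of the 6 1-dim characters of Z/6Z tensors with each irrep of A_4, giving 6 copies of each A_4-dimension.)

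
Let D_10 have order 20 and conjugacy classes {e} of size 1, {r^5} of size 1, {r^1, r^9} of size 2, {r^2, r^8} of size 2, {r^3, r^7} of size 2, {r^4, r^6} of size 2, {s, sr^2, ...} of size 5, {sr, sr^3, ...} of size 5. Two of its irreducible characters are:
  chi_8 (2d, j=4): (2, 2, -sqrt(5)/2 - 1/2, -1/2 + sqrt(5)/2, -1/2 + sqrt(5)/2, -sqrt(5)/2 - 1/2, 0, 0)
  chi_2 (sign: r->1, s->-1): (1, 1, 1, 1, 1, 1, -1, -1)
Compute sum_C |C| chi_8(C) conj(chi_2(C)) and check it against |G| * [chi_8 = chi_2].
Sum = 0; so <chi_8, chi_2> = 0 (distinct irreducibles are orthogonal).

Working: Compute term by term over conjugacy classes (|C| * chi_8(C) * conj(chi_2(C))):
  1*(2)*conj(1) + 1*(2)*conj(1) + 2*(-sqrt(5)/2 - 1/2)*conj(1) + 2*(-1/2 + sqrt(5)/2)*conj(1) + 2*(-1/2 + sqrt(5)/2)*conj(1) + 2*(-sqrt(5)/2 - 1/2)*conj(1) + 5*(0)*conj(-1) + 5*(0)*conj(-1)
  = (2) + (2) + (-sqrt(5) - 1) + (-1 + sqrt(5)) + (-1 + sqrt(5)) + (-sqrt(5) - 1) + (0) + (0)
  = 0.
Dividing by |G| = 20 gives 0/20 = 0, matching the row-orthogonality relation <chi_8, chi_2> = [chi_8 = chi_2].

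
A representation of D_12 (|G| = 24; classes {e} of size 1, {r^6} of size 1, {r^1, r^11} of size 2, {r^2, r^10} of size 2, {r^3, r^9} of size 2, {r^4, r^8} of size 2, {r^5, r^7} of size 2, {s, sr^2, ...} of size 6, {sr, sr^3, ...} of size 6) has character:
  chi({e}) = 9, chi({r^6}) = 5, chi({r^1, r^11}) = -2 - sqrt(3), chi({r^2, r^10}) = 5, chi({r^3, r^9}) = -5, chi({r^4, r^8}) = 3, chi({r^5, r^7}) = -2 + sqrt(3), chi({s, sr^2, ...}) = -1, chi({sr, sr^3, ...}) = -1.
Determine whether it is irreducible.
Not irreducible (reducible): <chi, chi> = 11 > 1.

Working: <chi, chi> = (1/|G|) sum_C |C| * |chi(C)|^2 = (1/24)[1*|9|^2 + 1*|5|^2 + 2*|-2 - sqrt(3)|^2 + 2*|5|^2 + 2*|-5|^2 + 2*|3|^2 + 2*|-2 + sqrt(3)|^2 + 6*|-1|^2 + 6*|-1|^2]
  = (1/24)[(81) + (25) + (8*sqrt(3) + 14) + (50) + (50) + (18) + (14 - 8*sqrt(3)) + (6) + (6)] = 264/24 = 11.
A character is irreducible iff <chi, chi> = 1, so this representation is reducible.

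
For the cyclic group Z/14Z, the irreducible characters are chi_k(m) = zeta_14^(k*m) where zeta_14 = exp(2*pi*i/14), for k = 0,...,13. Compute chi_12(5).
chi_12(5) = zeta_14^60 = exp(4*I*pi/7)

Derivation: chi_12(5) = zeta_14^(12*5) = zeta_14^60. Since zeta_14^14 = 1, this equals zeta_14^4 = exp(2*pi*i*4/14) = exp(4*I*pi/7).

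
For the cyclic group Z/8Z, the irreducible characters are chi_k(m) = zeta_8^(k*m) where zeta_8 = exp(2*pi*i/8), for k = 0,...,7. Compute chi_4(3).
chi_4(3) = zeta_8^12 = -1

Argument: chi_4(3) = zeta_8^(4*3) = zeta_8^12. Since zeta_8^8 = 1, this equals zeta_8^4 = exp(2*pi*i*4/8) = -1.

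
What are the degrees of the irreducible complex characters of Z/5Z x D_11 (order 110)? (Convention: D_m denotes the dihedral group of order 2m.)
Dimensions: 1, 1, 1, 1, 1, 1, 1, 1, 1, 1, 2, 2, 2, 2, 2, 2, 2, 2, 2, 2, 2, 2, 2, 2, 2, 2, 2, 2, 2, 2, 2, 2, 2, 2, 2

Explanation: There are 35 irreducibles (= number of conjugacy classes). Their dimensions d_i satisfy sum d_i^2 = |G| = 110: 1 + 1 + 1 + 1 + 1 + 1 + 1 + 1 + 1 + 1 + 4 + 4 + 4 + 4 + 4 + 4 + 4 + 4 + 4 + 4 + 4 + 4 + 4 + 4 + 4 + 4 + 4 + 4 + 4 + 4 + 4 + 4 + 4 + 4 + 4 = 110. (For the product with Z/5Z: each of the 5 1-dim characters of Z/5Z tensors with each irrep of D_11, giving 5 copies of each D_11-dimension.)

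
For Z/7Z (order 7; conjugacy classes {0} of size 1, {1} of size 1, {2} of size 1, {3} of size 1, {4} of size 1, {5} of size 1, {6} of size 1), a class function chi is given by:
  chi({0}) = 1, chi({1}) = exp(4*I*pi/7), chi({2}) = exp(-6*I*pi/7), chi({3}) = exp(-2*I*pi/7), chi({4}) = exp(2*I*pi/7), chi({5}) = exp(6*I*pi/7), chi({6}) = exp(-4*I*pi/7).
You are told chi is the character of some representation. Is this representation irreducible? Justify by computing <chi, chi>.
Irreducible: <chi, chi> = 1.

Reasoning: <chi, chi> = (1/|G|) sum_C |C| * |chi(C)|^2 = (1/7)[1*|1|^2 + 1*|exp(4*I*pi/7)|^2 + 1*|exp(-6*I*pi/7)|^2 + 1*|exp(-2*I*pi/7)|^2 + 1*|exp(2*I*pi/7)|^2 + 1*|exp(6*I*pi/7)|^2 + 1*|exp(-4*I*pi/7)|^2]
  = (1/7)[(1) + (1) + (1) + (1) + (1) + (1) + (1)] = 7/7 = 1.
(Exp terms are combined using exp(i*s)*conj(exp(i*t)) = exp(i*(s-t)), and sums of them are collapsed using the identity that for every m > 1 the m distinct m-th roots of unity sum to 0, e.g. 1 + exp(2*I*pi/3) + exp(-2*I*pi/3) = 0.)
A character is irreducible iff <chi, chi> = 1, so this representation is irreducible.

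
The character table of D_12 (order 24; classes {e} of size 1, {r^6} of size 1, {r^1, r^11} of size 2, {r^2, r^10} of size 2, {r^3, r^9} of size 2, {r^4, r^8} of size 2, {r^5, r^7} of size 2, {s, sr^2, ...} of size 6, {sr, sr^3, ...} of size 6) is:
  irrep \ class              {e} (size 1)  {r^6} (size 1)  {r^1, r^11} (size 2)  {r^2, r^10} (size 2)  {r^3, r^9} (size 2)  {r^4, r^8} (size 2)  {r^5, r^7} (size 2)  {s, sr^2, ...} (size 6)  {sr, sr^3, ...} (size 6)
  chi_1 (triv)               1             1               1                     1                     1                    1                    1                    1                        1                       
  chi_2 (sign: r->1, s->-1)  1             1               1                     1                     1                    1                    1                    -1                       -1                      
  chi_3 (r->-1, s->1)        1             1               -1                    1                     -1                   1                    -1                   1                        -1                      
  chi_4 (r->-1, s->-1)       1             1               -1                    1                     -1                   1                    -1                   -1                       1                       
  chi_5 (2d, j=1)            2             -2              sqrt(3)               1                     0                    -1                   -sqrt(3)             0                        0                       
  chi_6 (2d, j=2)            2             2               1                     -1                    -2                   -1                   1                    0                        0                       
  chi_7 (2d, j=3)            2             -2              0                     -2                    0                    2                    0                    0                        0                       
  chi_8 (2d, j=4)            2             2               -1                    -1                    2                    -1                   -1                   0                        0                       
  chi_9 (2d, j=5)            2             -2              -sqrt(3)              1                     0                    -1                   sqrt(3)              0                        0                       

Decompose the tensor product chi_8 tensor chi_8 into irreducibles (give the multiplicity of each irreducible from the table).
chi_8 tensor chi_8 = chi_1 + chi_2 + chi_8 (all other irreducibles have multiplicity 0).

Why: The character of a tensor product is the pointwise product (chi_8 * chi_8)(C) = chi_8(C) * chi_8(C):
  {e}: (2)*(2), {r^6}: (2)*(2), {r^1, r^11}: (-1)*(-1), {r^2, r^10}: (-1)*(-1), {r^3, r^9}: (2)*(2), {r^4, r^8}: (-1)*(-1), {r^5, r^7}: (-1)*(-1), {s, sr^2, ...}: (0)*(0), {sr, sr^3, ...}: (0)*(0)
so (chi_8 * chi_8) takes values
  {e} -> 4, {r^6} -> 4, {r^1, r^11} -> 1, {r^2, r^10} -> 1, {r^3, r^9} -> 4, {r^4, r^8} -> 1, {r^5, r^7} -> 1, {s, sr^2, ...} -> 0, {sr, sr^3, ...} -> 0.
Now take the inner product of this character with each irreducible chi from the table, <chi_8*chi_8, chi> = (1/24) sum_C |C| (chi_8*chi_8)(C) conj(chi(C)):
  <chi_8*chi_8, chi_1> = (1/24)[1*(4)*conj(1) + 1*(4)*conj(1) + 2*(1)*conj(1) + 2*(1)*conj(1) + 2*(4)*conj(1) + 2*(1)*conj(1) + 2*(1)*conj(1) + 6*(0)*conj(1) + 6*(0)*conj(1)]
      = (1/24)[(4) + (4) + (2) + (2) + (8) + (2) + (2) + (0) + (0)] = 24/24 = 1
  <chi_8*chi_8, chi_2> = (1/24)[1*(4)*conj(1) + 1*(4)*conj(1) + 2*(1)*conj(1) + 2*(1)*conj(1) + 2*(4)*conj(1) + 2*(1)*conj(1) + 2*(1)*conj(1) + 6*(0)*conj(-1) + 6*(0)*conj(-1)]
      = (1/24)[(4) + (4) + (2) + (2) + (8) + (2) + (2) + (0) + (0)] = 24/24 = 1
  <chi_8*chi_8, chi_3> = (1/24)[1*(4)*conj(1) + 1*(4)*conj(1) + 2*(1)*conj(-1) + 2*(1)*conj(1) + 2*(4)*conj(-1) + 2*(1)*conj(1) + 2*(1)*conj(-1) + 6*(0)*conj(1) + 6*(0)*conj(-1)]
      = (1/24)[(4) + (4) + (-2) + (2) + (-8) + (2) + (-2) + (0) + (0)] = 0/24 = 0
  <chi_8*chi_8, chi_4> = (1/24)[1*(4)*conj(1) + 1*(4)*conj(1) + 2*(1)*conj(-1) + 2*(1)*conj(1) + 2*(4)*conj(-1) + 2*(1)*conj(1) + 2*(1)*conj(-1) + 6*(0)*conj(-1) + 6*(0)*conj(1)]
      = (1/24)[(4) + (4) + (-2) + (2) + (-8) + (2) + (-2) + (0) + (0)] = 0/24 = 0
  <chi_8*chi_8, chi_5> = (1/24)[1*(4)*conj(2) + 1*(4)*conj(-2) + 2*(1)*conj(sqrt(3)) + 2*(1)*conj(1) + 2*(4)*conj(0) + 2*(1)*conj(-1) + 2*(1)*conj(-sqrt(3)) + 6*(0)*conj(0) + 6*(0)*conj(0)]
      = (1/24)[(8) + (-8) + (2*sqrt(3)) + (2) + (0) + (-2) + (-2*sqrt(3)) + (0) + (0)] = 0/24 = 0
  <chi_8*chi_8, chi_6> = (1/24)[1*(4)*conj(2) + 1*(4)*conj(2) + 2*(1)*conj(1) + 2*(1)*conj(-1) + 2*(4)*conj(-2) + 2*(1)*conj(-1) + 2*(1)*conj(1) + 6*(0)*conj(0) + 6*(0)*conj(0)]
      = (1/24)[(8) + (8) + (2) + (-2) + (-16) + (-2) + (2) + (0) + (0)] = 0/24 = 0
  <chi_8*chi_8, chi_7> = (1/24)[1*(4)*conj(2) + 1*(4)*conj(-2) + 2*(1)*conj(0) + 2*(1)*conj(-2) + 2*(4)*conj(0) + 2*(1)*conj(2) + 2*(1)*conj(0) + 6*(0)*conj(0) + 6*(0)*conj(0)]
      = (1/24)[(8) + (-8) + (0) + (-4) + (0) + (4) + (0) + (0) + (0)] = 0/24 = 0
  <chi_8*chi_8, chi_8> = (1/24)[1*(4)*conj(2) + 1*(4)*conj(2) + 2*(1)*conj(-1) + 2*(1)*conj(-1) + 2*(4)*conj(2) + 2*(1)*conj(-1) + 2*(1)*conj(-1) + 6*(0)*conj(0) + 6*(0)*conj(0)]
      = (1/24)[(8) + (8) + (-2) + (-2) + (16) + (-2) + (-2) + (0) + (0)] = 24/24 = 1
  <chi_8*chi_8, chi_9> = (1/24)[1*(4)*conj(2) + 1*(4)*conj(-2) + 2*(1)*conj(-sqrt(3)) + 2*(1)*conj(1) + 2*(4)*conj(0) + 2*(1)*conj(-1) + 2*(1)*conj(sqrt(3)) + 6*(0)*conj(0) + 6*(0)*conj(0)]
      = (1/24)[(8) + (-8) + (-2*sqrt(3)) + (2) + (0) + (-2) + (2*sqrt(3)) + (0) + (0)] = 0/24 = 0
Hence the multiplicities are chi_1: 1, chi_2: 1, chi_8: 1. Dimension check: dim(chi_8)*dim(chi_8) = 2*2 = 4 and sum (mult * dim) = 1*1 + 1*1 + 1*2 = 4.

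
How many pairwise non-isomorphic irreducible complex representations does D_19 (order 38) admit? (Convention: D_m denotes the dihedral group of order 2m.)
11

Argument: The number of irreducible complex representations of a finite group equals its number of conjugacy classes. D_19 has 11 conjugacy classes ((n+3)/2 for n odd), so D_19 (order 38) has exactly 11 irreducible complex representations.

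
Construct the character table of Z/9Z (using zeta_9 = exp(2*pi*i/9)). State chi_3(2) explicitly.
Character table of Z/9Z (irreps indexed chi_0,...,chi_8 with chi_k(m) = zeta_9^(k*m), zeta_9 = exp(2*pi*i/9)):
  irrep \ class  {0} (size 1)  {1} (size 1)    {2} (size 1)    {3} (size 1)    {4} (size 1)    {5} (size 1)    {6} (size 1)    {7} (size 1)    {8} (size 1)  
  chi_0          1             1               1               1               1               1               1               1               1             
  chi_1          1             exp(2*I*pi/9)   exp(4*I*pi/9)   exp(2*I*pi/3)   exp(8*I*pi/9)   exp(-8*I*pi/9)  exp(-2*I*pi/3)  exp(-4*I*pi/9)  exp(-2*I*pi/9)
  chi_2          1             exp(4*I*pi/9)   exp(8*I*pi/9)   exp(-2*I*pi/3)  exp(-2*I*pi/9)  exp(2*I*pi/9)   exp(2*I*pi/3)   exp(-8*I*pi/9)  exp(-4*I*pi/9)
  chi_3          1             exp(2*I*pi/3)   exp(-2*I*pi/3)  1               exp(2*I*pi/3)   exp(-2*I*pi/3)  1               exp(2*I*pi/3)   exp(-2*I*pi/3)
  chi_4          1             exp(8*I*pi/9)   exp(-2*I*pi/9)  exp(2*I*pi/3)   exp(-4*I*pi/9)  exp(4*I*pi/9)   exp(-2*I*pi/3)  exp(2*I*pi/9)   exp(-8*I*pi/9)
  chi_5          1             exp(-8*I*pi/9)  exp(2*I*pi/9)   exp(-2*I*pi/3)  exp(4*I*pi/9)   exp(-4*I*pi/9)  exp(2*I*pi/3)   exp(-2*I*pi/9)  exp(8*I*pi/9) 
  chi_6          1             exp(-2*I*pi/3)  exp(2*I*pi/3)   1               exp(-2*I*pi/3)  exp(2*I*pi/3)   1               exp(-2*I*pi/3)  exp(2*I*pi/3) 
  chi_7          1             exp(-4*I*pi/9)  exp(-8*I*pi/9)  exp(2*I*pi/3)   exp(2*I*pi/9)   exp(-2*I*pi/9)  exp(-2*I*pi/3)  exp(8*I*pi/9)   exp(4*I*pi/9) 
  chi_8          1             exp(-2*I*pi/9)  exp(-4*I*pi/9)  exp(-2*I*pi/3)  exp(-8*I*pi/9)  exp(8*I*pi/9)   exp(2*I*pi/3)   exp(4*I*pi/9)   exp(2*I*pi/9) 

Spot check: chi_3(2) = zeta_9^(3*2) = zeta_9^6 = exp(-2*I*pi/3).

Proof sketch: Z/9Z is abelian, so all 9 irreducible complex representations are 1-dimensional. They are given by chi_k(m) = zeta_9^(k*m) for k = 0,...,8. Row orthogonality: sum_m chi_k(m) conj(chi_l(m)) = 9 * [k = l].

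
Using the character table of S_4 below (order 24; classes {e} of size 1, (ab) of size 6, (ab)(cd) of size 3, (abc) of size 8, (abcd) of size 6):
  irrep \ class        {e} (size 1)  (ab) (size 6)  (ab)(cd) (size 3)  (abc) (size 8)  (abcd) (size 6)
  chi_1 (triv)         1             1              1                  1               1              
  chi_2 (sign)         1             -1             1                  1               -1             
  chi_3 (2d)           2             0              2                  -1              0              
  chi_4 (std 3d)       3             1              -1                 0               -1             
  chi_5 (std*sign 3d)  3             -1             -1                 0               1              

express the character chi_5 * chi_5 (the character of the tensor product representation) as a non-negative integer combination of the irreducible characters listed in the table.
chi_5 tensor chi_5 = chi_1 + chi_3 + chi_4 + chi_5 (all other irreducibles have multiplicity 0).

Details: The character of a tensor product is the pointwise product (chi_5 * chi_5)(C) = chi_5(C) * chi_5(C):
  {e}: (3)*(3), (ab): (-1)*(-1), (ab)(cd): (-1)*(-1), (abc): (0)*(0), (abcd): (1)*(1)
so (chi_5 * chi_5) takes values
  {e} -> 9, (ab) -> 1, (ab)(cd) -> 1, (abc) -> 0, (abcd) -> 1.
Now take the inner product of this character with each irreducible chi from the table, <chi_5*chi_5, chi> = (1/24) sum_C |C| (chi_5*chi_5)(C) conj(chi(C)):
  <chi_5*chi_5, chi_1> = (1/24)[1*(9)*conj(1) + 6*(1)*conj(1) + 3*(1)*conj(1) + 8*(0)*conj(1) + 6*(1)*conj(1)]
      = (1/24)[(9) + (6) + (3) + (0) + (6)] = 24/24 = 1
  <chi_5*chi_5, chi_2> = (1/24)[1*(9)*conj(1) + 6*(1)*conj(-1) + 3*(1)*conj(1) + 8*(0)*conj(1) + 6*(1)*conj(-1)]
      = (1/24)[(9) + (-6) + (3) + (0) + (-6)] = 0/24 = 0
  <chi_5*chi_5, chi_3> = (1/24)[1*(9)*conj(2) + 6*(1)*conj(0) + 3*(1)*conj(2) + 8*(0)*conj(-1) + 6*(1)*conj(0)]
      = (1/24)[(18) + (0) + (6) + (0) + (0)] = 24/24 = 1
  <chi_5*chi_5, chi_4> = (1/24)[1*(9)*conj(3) + 6*(1)*conj(1) + 3*(1)*conj(-1) + 8*(0)*conj(0) + 6*(1)*conj(-1)]
      = (1/24)[(27) + (6) + (-3) + (0) + (-6)] = 24/24 = 1
  <chi_5*chi_5, chi_5> = (1/24)[1*(9)*conj(3) + 6*(1)*conj(-1) + 3*(1)*conj(-1) + 8*(0)*conj(0) + 6*(1)*conj(1)]
      = (1/24)[(27) + (-6) + (-3) + (0) + (6)] = 24/24 = 1
Hence the multiplicities are chi_1: 1, chi_3: 1, chi_4: 1, chi_5: 1. Dimension check: dim(chi_5)*dim(chi_5) = 3*3 = 9 and sum (mult * dim) = 1*1 + 1*2 + 1*3 + 1*3 = 9.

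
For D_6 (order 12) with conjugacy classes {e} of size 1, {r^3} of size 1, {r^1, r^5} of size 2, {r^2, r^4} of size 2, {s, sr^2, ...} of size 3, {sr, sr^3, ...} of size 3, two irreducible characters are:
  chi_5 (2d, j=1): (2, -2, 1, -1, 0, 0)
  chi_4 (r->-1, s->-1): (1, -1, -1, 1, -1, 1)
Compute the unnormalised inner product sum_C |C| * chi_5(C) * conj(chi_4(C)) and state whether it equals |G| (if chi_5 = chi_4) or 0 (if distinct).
Sum = 0; so <chi_5, chi_4> = 0 (distinct irreducibles are orthogonal).

Compute term by term over conjugacy classes (|C| * chi_5(C) * conj(chi_4(C))):
  1*(2)*conj(1) + 1*(-2)*conj(-1) + 2*(1)*conj(-1) + 2*(-1)*conj(1) + 3*(0)*conj(-1) + 3*(0)*conj(1)
  = (2) + (2) + (-2) + (-2) + (0) + (0)
  = 0.
Dividing by |G| = 12 gives 0/12 = 0, matching the row-orthogonality relation <chi_5, chi_4> = [chi_5 = chi_4].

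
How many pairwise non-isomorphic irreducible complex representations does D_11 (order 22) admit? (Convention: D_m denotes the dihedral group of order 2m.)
7

Solution. The number of irreducible complex representations of a finite group equals its number of conjugacy classes. D_11 has 7 conjugacy classes ((n+3)/2 for n odd), so D_11 (order 22) has exactly 7 irreducible complex representations.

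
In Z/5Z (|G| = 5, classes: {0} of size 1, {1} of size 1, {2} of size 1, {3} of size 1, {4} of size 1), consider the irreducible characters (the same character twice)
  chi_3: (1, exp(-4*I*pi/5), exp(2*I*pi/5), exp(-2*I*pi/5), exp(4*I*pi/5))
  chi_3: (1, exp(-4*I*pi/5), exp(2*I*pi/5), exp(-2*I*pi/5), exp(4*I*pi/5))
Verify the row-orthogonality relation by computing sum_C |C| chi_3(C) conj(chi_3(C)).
Sum = 5 = |G| = 5; so <chi_3, chi_3> = 1 (norm-1 confirms irreducibility).

Argument: Compute term by term over conjugacy classes (|C| * chi_3(C) * conj(chi_3(C))):
  1*(1)*conj(1) + 1*(exp(-4*I*pi/5))*conj(exp(-4*I*pi/5)) + 1*(exp(2*I*pi/5))*conj(exp(2*I*pi/5)) + 1*(exp(-2*I*pi/5))*conj(exp(-2*I*pi/5)) + 1*(exp(4*I*pi/5))*conj(exp(4*I*pi/5))
  = (1) + (1) + (1) + (1) + (1)
  = 5.
(Exp terms are combined using exp(i*s)*conj(exp(i*t)) = exp(i*(s-t)), and sums of them are collapsed using the identity that for every m > 1 the m distinct m-th roots of unity sum to 0, e.g. 1 + exp(2*I*pi/3) + exp(-2*I*pi/3) = 0.)
Dividing by |G| = 5 gives 5/5 = 1, matching the row-orthogonality relation <chi_3, chi_3> = [chi_3 = chi_3].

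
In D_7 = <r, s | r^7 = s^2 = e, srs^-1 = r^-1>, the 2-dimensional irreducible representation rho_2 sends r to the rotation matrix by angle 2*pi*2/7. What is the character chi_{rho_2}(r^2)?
chi_{rho_2}(r^2) = 2*cos(2*pi*2*2/7) = -2*cos(pi/7)

Details: rho_2(r^2) is rotation by angle 2*pi*2*2/7, whose trace is 2*cos(2*pi*2*2/7) = -2*cos(pi/7).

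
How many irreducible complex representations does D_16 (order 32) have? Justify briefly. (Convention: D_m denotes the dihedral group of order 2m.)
11

Justification: The number of irreducible complex representations of a finite group equals its number of conjugacy classes. D_16 has 11 conjugacy classes (n/2 + 3 for n even), so D_16 (order 32) has exactly 11 irreducible complex representations.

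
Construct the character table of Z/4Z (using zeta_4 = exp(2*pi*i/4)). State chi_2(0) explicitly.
Character table of Z/4Z (irreps indexed chi_0,...,chi_3 with chi_k(m) = zeta_4^(k*m), zeta_4 = exp(2*pi*i/4)):
  irrep \ class  {0} (size 1)  {1} (size 1)  {2} (size 1)  {3} (size 1)
  chi_0          1             1             1             1           
  chi_1          1             I             -1            -I          
  chi_2          1             -1            1             -1          
  chi_3          1             -I            -1            I           

Spot check: chi_2(0) = zeta_4^(2*0) = zeta_4^0 = 1.

Why: Z/4Z is abelian, so all 4 irreducible complex representations are 1-dimensional. They are given by chi_k(m) = zeta_4^(k*m) for k = 0,...,3. Row orthogonality: sum_m chi_k(m) conj(chi_l(m)) = 4 * [k = l].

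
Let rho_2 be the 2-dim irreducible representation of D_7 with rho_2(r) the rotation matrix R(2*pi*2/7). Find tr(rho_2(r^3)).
chi_{rho_2}(r^3) = 2*cos(2*pi*2*3/7) = 2*cos(2*pi/7)

Working: rho_2(r^3) is rotation by angle 2*pi*2*3/7, whose trace is 2*cos(2*pi*2*3/7) = 2*cos(2*pi/7).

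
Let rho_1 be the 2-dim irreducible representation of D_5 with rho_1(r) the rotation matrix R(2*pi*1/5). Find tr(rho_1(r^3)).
chi_{rho_1}(r^3) = 2*cos(2*pi*1*3/5) = -sqrt(5)/2 - 1/2

Working: rho_1(r^3) is rotation by angle 2*pi*1*3/5, whose trace is 2*cos(2*pi*1*3/5) = -sqrt(5)/2 - 1/2.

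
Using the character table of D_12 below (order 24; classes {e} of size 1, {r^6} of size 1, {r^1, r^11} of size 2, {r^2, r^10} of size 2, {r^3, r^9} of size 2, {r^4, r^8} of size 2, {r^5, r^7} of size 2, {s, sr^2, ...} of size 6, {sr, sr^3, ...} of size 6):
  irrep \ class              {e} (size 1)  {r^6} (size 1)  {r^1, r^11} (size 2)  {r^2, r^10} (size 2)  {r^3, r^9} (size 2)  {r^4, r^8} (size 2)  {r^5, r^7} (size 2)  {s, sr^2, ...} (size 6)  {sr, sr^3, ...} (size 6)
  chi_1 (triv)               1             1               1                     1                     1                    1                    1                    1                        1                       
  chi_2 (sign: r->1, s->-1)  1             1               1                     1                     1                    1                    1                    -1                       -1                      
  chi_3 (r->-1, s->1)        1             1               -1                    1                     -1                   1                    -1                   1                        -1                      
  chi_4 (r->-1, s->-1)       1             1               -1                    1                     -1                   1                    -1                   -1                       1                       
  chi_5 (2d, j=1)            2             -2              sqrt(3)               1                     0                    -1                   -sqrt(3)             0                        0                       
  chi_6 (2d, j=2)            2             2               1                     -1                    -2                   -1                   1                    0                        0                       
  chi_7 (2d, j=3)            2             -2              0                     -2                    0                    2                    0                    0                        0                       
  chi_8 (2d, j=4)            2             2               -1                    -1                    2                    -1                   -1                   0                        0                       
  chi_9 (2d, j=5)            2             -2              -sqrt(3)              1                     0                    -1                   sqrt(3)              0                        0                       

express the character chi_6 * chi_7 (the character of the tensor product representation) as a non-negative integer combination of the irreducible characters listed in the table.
chi_6 tensor chi_7 = chi_5 + chi_9 (all other irreducibles have multiplicity 0).

Working: The character of a tensor product is the pointwise product (chi_6 * chi_7)(C) = chi_6(C) * chi_7(C):
  {e}: (2)*(2), {r^6}: (2)*(-2), {r^1, r^11}: (1)*(0), {r^2, r^10}: (-1)*(-2), {r^3, r^9}: (-2)*(0), {r^4, r^8}: (-1)*(2), {r^5, r^7}: (1)*(0), {s, sr^2, ...}: (0)*(0), {sr, sr^3, ...}: (0)*(0)
so (chi_6 * chi_7) takes values
  {e} -> 4, {r^6} -> -4, {r^1, r^11} -> 0, {r^2, r^10} -> 2, {r^3, r^9} -> 0, {r^4, r^8} -> -2, {r^5, r^7} -> 0, {s, sr^2, ...} -> 0, {sr, sr^3, ...} -> 0.
Now take the inner product of this character with each irreducible chi from the table, <chi_6*chi_7, chi> = (1/24) sum_C |C| (chi_6*chi_7)(C) conj(chi(C)):
  <chi_6*chi_7, chi_1> = (1/24)[1*(4)*conj(1) + 1*(-4)*conj(1) + 2*(0)*conj(1) + 2*(2)*conj(1) + 2*(0)*conj(1) + 2*(-2)*conj(1) + 2*(0)*conj(1) + 6*(0)*conj(1) + 6*(0)*conj(1)]
      = (1/24)[(4) + (-4) + (0) + (4) + (0) + (-4) + (0) + (0) + (0)] = 0/24 = 0
  <chi_6*chi_7, chi_2> = (1/24)[1*(4)*conj(1) + 1*(-4)*conj(1) + 2*(0)*conj(1) + 2*(2)*conj(1) + 2*(0)*conj(1) + 2*(-2)*conj(1) + 2*(0)*conj(1) + 6*(0)*conj(-1) + 6*(0)*conj(-1)]
      = (1/24)[(4) + (-4) + (0) + (4) + (0) + (-4) + (0) + (0) + (0)] = 0/24 = 0
  <chi_6*chi_7, chi_3> = (1/24)[1*(4)*conj(1) + 1*(-4)*conj(1) + 2*(0)*conj(-1) + 2*(2)*conj(1) + 2*(0)*conj(-1) + 2*(-2)*conj(1) + 2*(0)*conj(-1) + 6*(0)*conj(1) + 6*(0)*conj(-1)]
      = (1/24)[(4) + (-4) + (0) + (4) + (0) + (-4) + (0) + (0) + (0)] = 0/24 = 0
  <chi_6*chi_7, chi_4> = (1/24)[1*(4)*conj(1) + 1*(-4)*conj(1) + 2*(0)*conj(-1) + 2*(2)*conj(1) + 2*(0)*conj(-1) + 2*(-2)*conj(1) + 2*(0)*conj(-1) + 6*(0)*conj(-1) + 6*(0)*conj(1)]
      = (1/24)[(4) + (-4) + (0) + (4) + (0) + (-4) + (0) + (0) + (0)] = 0/24 = 0
  <chi_6*chi_7, chi_5> = (1/24)[1*(4)*conj(2) + 1*(-4)*conj(-2) + 2*(0)*conj(sqrt(3)) + 2*(2)*conj(1) + 2*(0)*conj(0) + 2*(-2)*conj(-1) + 2*(0)*conj(-sqrt(3)) + 6*(0)*conj(0) + 6*(0)*conj(0)]
      = (1/24)[(8) + (8) + (0) + (4) + (0) + (4) + (0) + (0) + (0)] = 24/24 = 1
  <chi_6*chi_7, chi_6> = (1/24)[1*(4)*conj(2) + 1*(-4)*conj(2) + 2*(0)*conj(1) + 2*(2)*conj(-1) + 2*(0)*conj(-2) + 2*(-2)*conj(-1) + 2*(0)*conj(1) + 6*(0)*conj(0) + 6*(0)*conj(0)]
      = (1/24)[(8) + (-8) + (0) + (-4) + (0) + (4) + (0) + (0) + (0)] = 0/24 = 0
  <chi_6*chi_7, chi_7> = (1/24)[1*(4)*conj(2) + 1*(-4)*conj(-2) + 2*(0)*conj(0) + 2*(2)*conj(-2) + 2*(0)*conj(0) + 2*(-2)*conj(2) + 2*(0)*conj(0) + 6*(0)*conj(0) + 6*(0)*conj(0)]
      = (1/24)[(8) + (8) + (0) + (-8) + (0) + (-8) + (0) + (0) + (0)] = 0/24 = 0
  <chi_6*chi_7, chi_8> = (1/24)[1*(4)*conj(2) + 1*(-4)*conj(2) + 2*(0)*conj(-1) + 2*(2)*conj(-1) + 2*(0)*conj(2) + 2*(-2)*conj(-1) + 2*(0)*conj(-1) + 6*(0)*conj(0) + 6*(0)*conj(0)]
      = (1/24)[(8) + (-8) + (0) + (-4) + (0) + (4) + (0) + (0) + (0)] = 0/24 = 0
  <chi_6*chi_7, chi_9> = (1/24)[1*(4)*conj(2) + 1*(-4)*conj(-2) + 2*(0)*conj(-sqrt(3)) + 2*(2)*conj(1) + 2*(0)*conj(0) + 2*(-2)*conj(-1) + 2*(0)*conj(sqrt(3)) + 6*(0)*conj(0) + 6*(0)*conj(0)]
      = (1/24)[(8) + (8) + (0) + (4) + (0) + (4) + (0) + (0) + (0)] = 24/24 = 1
Hence the multiplicities are chi_5: 1, chi_9: 1. Dimension check: dim(chi_6)*dim(chi_7) = 2*2 = 4 and sum (mult * dim) = 1*2 + 1*2 = 4.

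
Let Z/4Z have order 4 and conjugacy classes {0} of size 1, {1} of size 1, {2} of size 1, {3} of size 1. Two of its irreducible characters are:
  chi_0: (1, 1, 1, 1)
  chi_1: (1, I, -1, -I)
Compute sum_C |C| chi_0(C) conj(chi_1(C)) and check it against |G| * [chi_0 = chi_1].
Sum = 0; so <chi_0, chi_1> = 0 (distinct irreducibles are orthogonal).

Argument: Compute term by term over conjugacy classes (|C| * chi_0(C) * conj(chi_1(C))):
  1*(1)*conj(1) + 1*(1)*conj(I) + 1*(1)*conj(-1) + 1*(1)*conj(-I)
  = (1) + (-I) + (-1) + (I)
  = 0.
(Exp terms are combined using exp(i*s)*conj(exp(i*t)) = exp(i*(s-t)), and sums of them are collapsed using the identity that for every m > 1 the m distinct m-th roots of unity sum to 0, e.g. 1 + exp(2*I*pi/3) + exp(-2*I*pi/3) = 0.)
Dividing by |G| = 4 gives 0/4 = 0, matching the row-orthogonality relation <chi_0, chi_1> = [chi_0 = chi_1].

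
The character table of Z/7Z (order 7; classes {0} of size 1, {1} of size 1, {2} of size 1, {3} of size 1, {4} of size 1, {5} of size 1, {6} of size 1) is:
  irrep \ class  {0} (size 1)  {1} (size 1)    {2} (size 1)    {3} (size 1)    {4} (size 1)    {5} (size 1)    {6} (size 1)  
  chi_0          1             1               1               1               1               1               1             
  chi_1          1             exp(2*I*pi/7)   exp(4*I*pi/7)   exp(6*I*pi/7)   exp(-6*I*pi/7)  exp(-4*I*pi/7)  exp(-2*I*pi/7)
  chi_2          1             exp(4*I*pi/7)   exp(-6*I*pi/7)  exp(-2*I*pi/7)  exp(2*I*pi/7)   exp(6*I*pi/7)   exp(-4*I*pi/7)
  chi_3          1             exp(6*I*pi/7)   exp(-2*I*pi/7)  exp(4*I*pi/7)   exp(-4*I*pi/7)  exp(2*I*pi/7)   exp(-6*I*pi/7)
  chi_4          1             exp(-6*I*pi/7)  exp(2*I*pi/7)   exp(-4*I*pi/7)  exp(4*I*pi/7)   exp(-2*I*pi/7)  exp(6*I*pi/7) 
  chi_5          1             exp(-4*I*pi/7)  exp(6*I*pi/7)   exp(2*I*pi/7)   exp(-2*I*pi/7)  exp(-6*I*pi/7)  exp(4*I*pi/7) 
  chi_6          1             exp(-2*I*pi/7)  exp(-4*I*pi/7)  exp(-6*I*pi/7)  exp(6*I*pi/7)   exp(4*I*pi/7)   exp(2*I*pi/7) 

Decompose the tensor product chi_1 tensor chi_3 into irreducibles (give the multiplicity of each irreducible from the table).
chi_1 tensor chi_3 = chi_4 (all other irreducibles have multiplicity 0).

Argument: The character of a tensor product is the pointwise product (chi_1 * chi_3)(C) = chi_1(C) * chi_3(C):
  {0}: (1)*(1), {1}: (exp(2*I*pi/7))*(exp(6*I*pi/7)), {2}: (exp(4*I*pi/7))*(exp(-2*I*pi/7)), {3}: (exp(6*I*pi/7))*(exp(4*I*pi/7)), {4}: (exp(-6*I*pi/7))*(exp(-4*I*pi/7)), {5}: (exp(-4*I*pi/7))*(exp(2*I*pi/7)), {6}: (exp(-2*I*pi/7))*(exp(-6*I*pi/7))
so (chi_1 * chi_3) takes values
  {0} -> 1, {1} -> exp(-6*I*pi/7), {2} -> exp(2*I*pi/7), {3} -> exp(-4*I*pi/7), {4} -> exp(4*I*pi/7), {5} -> exp(-2*I*pi/7), {6} -> exp(6*I*pi/7).
Now take the inner product of this character with each irreducible chi from the table, <chi_1*chi_3, chi> = (1/7) sum_C |C| (chi_1*chi_3)(C) conj(chi(C)):
  <chi_1*chi_3, chi_0> = (1/7)[1*(1)*conj(1) + 1*(exp(-6*I*pi/7))*conj(1) + 1*(exp(2*I*pi/7))*conj(1) + 1*(exp(-4*I*pi/7))*conj(1) + 1*(exp(4*I*pi/7))*conj(1) + 1*(exp(-2*I*pi/7))*conj(1) + 1*(exp(6*I*pi/7))*conj(1)]
      = (1/7)[(1) + (exp(-6*I*pi/7)) + (exp(2*I*pi/7)) + (exp(-4*I*pi/7)) + (exp(4*I*pi/7)) + (exp(-2*I*pi/7)) + (exp(6*I*pi/7))] = 0/7 = 0
  <chi_1*chi_3, chi_1> = (1/7)[1*(1)*conj(1) + 1*(exp(-6*I*pi/7))*conj(exp(2*I*pi/7)) + 1*(exp(2*I*pi/7))*conj(exp(4*I*pi/7)) + 1*(exp(-4*I*pi/7))*conj(exp(6*I*pi/7)) + 1*(exp(4*I*pi/7))*conj(exp(-6*I*pi/7)) + 1*(exp(-2*I*pi/7))*conj(exp(-4*I*pi/7)) + 1*(exp(6*I*pi/7))*conj(exp(-2*I*pi/7))]
      = (1/7)[(1) + (exp(6*I*pi/7)) + (exp(-2*I*pi/7)) + (exp(4*I*pi/7)) + (exp(-4*I*pi/7)) + (exp(2*I*pi/7)) + (exp(-6*I*pi/7))] = 0/7 = 0
  <chi_1*chi_3, chi_2> = (1/7)[1*(1)*conj(1) + 1*(exp(-6*I*pi/7))*conj(exp(4*I*pi/7)) + 1*(exp(2*I*pi/7))*conj(exp(-6*I*pi/7)) + 1*(exp(-4*I*pi/7))*conj(exp(-2*I*pi/7)) + 1*(exp(4*I*pi/7))*conj(exp(2*I*pi/7)) + 1*(exp(-2*I*pi/7))*conj(exp(6*I*pi/7)) + 1*(exp(6*I*pi/7))*conj(exp(-4*I*pi/7))]
      = (1/7)[(1) + (exp(4*I*pi/7)) + (exp(-6*I*pi/7)) + (exp(-2*I*pi/7)) + (exp(2*I*pi/7)) + (exp(6*I*pi/7)) + (exp(-4*I*pi/7))] = 0/7 = 0
  <chi_1*chi_3, chi_3> = (1/7)[1*(1)*conj(1) + 1*(exp(-6*I*pi/7))*conj(exp(6*I*pi/7)) + 1*(exp(2*I*pi/7))*conj(exp(-2*I*pi/7)) + 1*(exp(-4*I*pi/7))*conj(exp(4*I*pi/7)) + 1*(exp(4*I*pi/7))*conj(exp(-4*I*pi/7)) + 1*(exp(-2*I*pi/7))*conj(exp(2*I*pi/7)) + 1*(exp(6*I*pi/7))*conj(exp(-6*I*pi/7))]
      = (1/7)[(1) + (exp(2*I*pi/7)) + (exp(4*I*pi/7)) + (exp(6*I*pi/7)) + (exp(-6*I*pi/7)) + (exp(-4*I*pi/7)) + (exp(-2*I*pi/7))] = 0/7 = 0
  <chi_1*chi_3, chi_4> = (1/7)[1*(1)*conj(1) + 1*(exp(-6*I*pi/7))*conj(exp(-6*I*pi/7)) + 1*(exp(2*I*pi/7))*conj(exp(2*I*pi/7)) + 1*(exp(-4*I*pi/7))*conj(exp(-4*I*pi/7)) + 1*(exp(4*I*pi/7))*conj(exp(4*I*pi/7)) + 1*(exp(-2*I*pi/7))*conj(exp(-2*I*pi/7)) + 1*(exp(6*I*pi/7))*conj(exp(6*I*pi/7))]
      = (1/7)[(1) + (1) + (1) + (1) + (1) + (1) + (1)] = 7/7 = 1
  <chi_1*chi_3, chi_5> = (1/7)[1*(1)*conj(1) + 1*(exp(-6*I*pi/7))*conj(exp(-4*I*pi/7)) + 1*(exp(2*I*pi/7))*conj(exp(6*I*pi/7)) + 1*(exp(-4*I*pi/7))*conj(exp(2*I*pi/7)) + 1*(exp(4*I*pi/7))*conj(exp(-2*I*pi/7)) + 1*(exp(-2*I*pi/7))*conj(exp(-6*I*pi/7)) + 1*(exp(6*I*pi/7))*conj(exp(4*I*pi/7))]
      = (1/7)[(1) + (exp(-2*I*pi/7)) + (exp(-4*I*pi/7)) + (exp(-6*I*pi/7)) + (exp(6*I*pi/7)) + (exp(4*I*pi/7)) + (exp(2*I*pi/7))] = 0/7 = 0
  <chi_1*chi_3, chi_6> = (1/7)[1*(1)*conj(1) + 1*(exp(-6*I*pi/7))*conj(exp(-2*I*pi/7)) + 1*(exp(2*I*pi/7))*conj(exp(-4*I*pi/7)) + 1*(exp(-4*I*pi/7))*conj(exp(-6*I*pi/7)) + 1*(exp(4*I*pi/7))*conj(exp(6*I*pi/7)) + 1*(exp(-2*I*pi/7))*conj(exp(4*I*pi/7)) + 1*(exp(6*I*pi/7))*conj(exp(2*I*pi/7))]
      = (1/7)[(1) + (exp(-4*I*pi/7)) + (exp(6*I*pi/7)) + (exp(2*I*pi/7)) + (exp(-2*I*pi/7)) + (exp(-6*I*pi/7)) + (exp(4*I*pi/7))] = 0/7 = 0
(Exp terms are combined using exp(i*s)*conj(exp(i*t)) = exp(i*(s-t)), and sums of them are collapsed using the identity that for every m > 1 the m distinct m-th roots of unity sum to 0, e.g. 1 + exp(2*I*pi/3) + exp(-2*I*pi/3) = 0.)
Hence the multiplicities are chi_4: 1. Dimension check: dim(chi_1)*dim(chi_3) = 1*1 = 1 and sum (mult * dim) = 1*1 = 1.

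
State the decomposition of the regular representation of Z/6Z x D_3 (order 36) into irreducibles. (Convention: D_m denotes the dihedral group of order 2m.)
Each irreducible V_i of dimension d_i appears with multiplicity d_i, i.e. rho_reg = (direct sum over all irreducibles V_i) d_i V_i. The irreducible dimensions for Z/6Z x D_3 are 1, 1, 1, 1, 1, 1, 1, 1, 1, 1, 1, 1, 2, 2, 2, 2, 2, 2: 12 irreducibles of dimension 1, each with multiplicity 1; 6 irreducibles of dimension 2, each with multiplicity 2. Total dimension 12*1*1 + 6*2*2 = 36 = |G|.

Working: General theorem: in the regular representation of a finite group G, each irreducible appears with multiplicity equal to its dimension. Check: dim(rho_reg) = sum d_i^2 = 1 + 1 + 1 + 1 + 1 + 1 + 1 + 1 + 1 + 1 + 1 + 1 + 4 + 4 + 4 + 4 + 4 + 4 = 36 = |G|.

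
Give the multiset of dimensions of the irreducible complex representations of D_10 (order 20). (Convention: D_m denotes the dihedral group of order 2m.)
Dimensions: 1, 1, 1, 1, 2, 2, 2, 2

Justification: There are 8 irreducibles (= number of conjugacy classes). Their dimensions d_i satisfy sum d_i^2 = |G| = 20: 1 + 1 + 1 + 1 + 4 + 4 + 4 + 4 = 20.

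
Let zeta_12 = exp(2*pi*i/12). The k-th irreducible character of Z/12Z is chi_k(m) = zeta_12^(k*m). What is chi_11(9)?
chi_11(9) = zeta_12^99 = I

Explanation: chi_11(9) = zeta_12^(11*9) = zeta_12^99. Since zeta_12^12 = 1, this equals zeta_12^3 = exp(2*pi*i*3/12) = I.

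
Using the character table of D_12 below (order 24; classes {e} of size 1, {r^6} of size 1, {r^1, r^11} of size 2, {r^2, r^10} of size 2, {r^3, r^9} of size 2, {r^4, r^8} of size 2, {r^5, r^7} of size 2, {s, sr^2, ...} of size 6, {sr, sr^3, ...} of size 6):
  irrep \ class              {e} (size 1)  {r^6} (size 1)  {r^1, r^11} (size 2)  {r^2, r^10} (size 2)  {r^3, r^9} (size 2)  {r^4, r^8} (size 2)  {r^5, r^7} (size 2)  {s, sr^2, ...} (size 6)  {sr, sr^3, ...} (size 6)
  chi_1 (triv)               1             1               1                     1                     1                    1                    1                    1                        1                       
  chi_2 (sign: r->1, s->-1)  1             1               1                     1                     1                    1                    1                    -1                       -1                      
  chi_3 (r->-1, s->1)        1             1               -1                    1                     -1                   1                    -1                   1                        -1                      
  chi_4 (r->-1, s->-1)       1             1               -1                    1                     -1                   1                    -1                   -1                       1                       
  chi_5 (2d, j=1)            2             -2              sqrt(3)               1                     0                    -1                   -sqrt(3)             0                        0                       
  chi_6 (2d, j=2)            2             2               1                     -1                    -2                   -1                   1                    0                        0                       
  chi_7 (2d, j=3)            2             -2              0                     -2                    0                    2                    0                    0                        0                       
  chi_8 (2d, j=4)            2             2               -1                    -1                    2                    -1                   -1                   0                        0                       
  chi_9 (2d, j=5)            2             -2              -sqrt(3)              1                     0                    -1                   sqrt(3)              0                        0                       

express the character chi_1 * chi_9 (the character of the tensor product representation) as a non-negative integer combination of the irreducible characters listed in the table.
chi_1 tensor chi_9 = chi_9 (all other irreducibles have multiplicity 0).

Details: The character of a tensor product is the pointwise product (chi_1 * chi_9)(C) = chi_1(C) * chi_9(C):
  {e}: (1)*(2), {r^6}: (1)*(-2), {r^1, r^11}: (1)*(-sqrt(3)), {r^2, r^10}: (1)*(1), {r^3, r^9}: (1)*(0), {r^4, r^8}: (1)*(-1), {r^5, r^7}: (1)*(sqrt(3)), {s, sr^2, ...}: (1)*(0), {sr, sr^3, ...}: (1)*(0)
so (chi_1 * chi_9) takes values
  {e} -> 2, {r^6} -> -2, {r^1, r^11} -> -sqrt(3), {r^2, r^10} -> 1, {r^3, r^9} -> 0, {r^4, r^8} -> -1, {r^5, r^7} -> sqrt(3), {s, sr^2, ...} -> 0, {sr, sr^3, ...} -> 0.
Now take the inner product of this character with each irreducible chi from the table, <chi_1*chi_9, chi> = (1/24) sum_C |C| (chi_1*chi_9)(C) conj(chi(C)):
  <chi_1*chi_9, chi_1> = (1/24)[1*(2)*conj(1) + 1*(-2)*conj(1) + 2*(-sqrt(3))*conj(1) + 2*(1)*conj(1) + 2*(0)*conj(1) + 2*(-1)*conj(1) + 2*(sqrt(3))*conj(1) + 6*(0)*conj(1) + 6*(0)*conj(1)]
      = (1/24)[(2) + (-2) + (-2*sqrt(3)) + (2) + (0) + (-2) + (2*sqrt(3)) + (0) + (0)] = 0/24 = 0
  <chi_1*chi_9, chi_2> = (1/24)[1*(2)*conj(1) + 1*(-2)*conj(1) + 2*(-sqrt(3))*conj(1) + 2*(1)*conj(1) + 2*(0)*conj(1) + 2*(-1)*conj(1) + 2*(sqrt(3))*conj(1) + 6*(0)*conj(-1) + 6*(0)*conj(-1)]
      = (1/24)[(2) + (-2) + (-2*sqrt(3)) + (2) + (0) + (-2) + (2*sqrt(3)) + (0) + (0)] = 0/24 = 0
  <chi_1*chi_9, chi_3> = (1/24)[1*(2)*conj(1) + 1*(-2)*conj(1) + 2*(-sqrt(3))*conj(-1) + 2*(1)*conj(1) + 2*(0)*conj(-1) + 2*(-1)*conj(1) + 2*(sqrt(3))*conj(-1) + 6*(0)*conj(1) + 6*(0)*conj(-1)]
      = (1/24)[(2) + (-2) + (2*sqrt(3)) + (2) + (0) + (-2) + (-2*sqrt(3)) + (0) + (0)] = 0/24 = 0
  <chi_1*chi_9, chi_4> = (1/24)[1*(2)*conj(1) + 1*(-2)*conj(1) + 2*(-sqrt(3))*conj(-1) + 2*(1)*conj(1) + 2*(0)*conj(-1) + 2*(-1)*conj(1) + 2*(sqrt(3))*conj(-1) + 6*(0)*conj(-1) + 6*(0)*conj(1)]
      = (1/24)[(2) + (-2) + (2*sqrt(3)) + (2) + (0) + (-2) + (-2*sqrt(3)) + (0) + (0)] = 0/24 = 0
  <chi_1*chi_9, chi_5> = (1/24)[1*(2)*conj(2) + 1*(-2)*conj(-2) + 2*(-sqrt(3))*conj(sqrt(3)) + 2*(1)*conj(1) + 2*(0)*conj(0) + 2*(-1)*conj(-1) + 2*(sqrt(3))*conj(-sqrt(3)) + 6*(0)*conj(0) + 6*(0)*conj(0)]
      = (1/24)[(4) + (4) + (-6) + (2) + (0) + (2) + (-6) + (0) + (0)] = 0/24 = 0
  <chi_1*chi_9, chi_6> = (1/24)[1*(2)*conj(2) + 1*(-2)*conj(2) + 2*(-sqrt(3))*conj(1) + 2*(1)*conj(-1) + 2*(0)*conj(-2) + 2*(-1)*conj(-1) + 2*(sqrt(3))*conj(1) + 6*(0)*conj(0) + 6*(0)*conj(0)]
      = (1/24)[(4) + (-4) + (-2*sqrt(3)) + (-2) + (0) + (2) + (2*sqrt(3)) + (0) + (0)] = 0/24 = 0
  <chi_1*chi_9, chi_7> = (1/24)[1*(2)*conj(2) + 1*(-2)*conj(-2) + 2*(-sqrt(3))*conj(0) + 2*(1)*conj(-2) + 2*(0)*conj(0) + 2*(-1)*conj(2) + 2*(sqrt(3))*conj(0) + 6*(0)*conj(0) + 6*(0)*conj(0)]
      = (1/24)[(4) + (4) + (0) + (-4) + (0) + (-4) + (0) + (0) + (0)] = 0/24 = 0
  <chi_1*chi_9, chi_8> = (1/24)[1*(2)*conj(2) + 1*(-2)*conj(2) + 2*(-sqrt(3))*conj(-1) + 2*(1)*conj(-1) + 2*(0)*conj(2) + 2*(-1)*conj(-1) + 2*(sqrt(3))*conj(-1) + 6*(0)*conj(0) + 6*(0)*conj(0)]
      = (1/24)[(4) + (-4) + (2*sqrt(3)) + (-2) + (0) + (2) + (-2*sqrt(3)) + (0) + (0)] = 0/24 = 0
  <chi_1*chi_9, chi_9> = (1/24)[1*(2)*conj(2) + 1*(-2)*conj(-2) + 2*(-sqrt(3))*conj(-sqrt(3)) + 2*(1)*conj(1) + 2*(0)*conj(0) + 2*(-1)*conj(-1) + 2*(sqrt(3))*conj(sqrt(3)) + 6*(0)*conj(0) + 6*(0)*conj(0)]
      = (1/24)[(4) + (4) + (6) + (2) + (0) + (2) + (6) + (0) + (0)] = 24/24 = 1
Hence the multiplicities are chi_9: 1. Dimension check: dim(chi_1)*dim(chi_9) = 1*2 = 2 and sum (mult * dim) = 1*2 = 2.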